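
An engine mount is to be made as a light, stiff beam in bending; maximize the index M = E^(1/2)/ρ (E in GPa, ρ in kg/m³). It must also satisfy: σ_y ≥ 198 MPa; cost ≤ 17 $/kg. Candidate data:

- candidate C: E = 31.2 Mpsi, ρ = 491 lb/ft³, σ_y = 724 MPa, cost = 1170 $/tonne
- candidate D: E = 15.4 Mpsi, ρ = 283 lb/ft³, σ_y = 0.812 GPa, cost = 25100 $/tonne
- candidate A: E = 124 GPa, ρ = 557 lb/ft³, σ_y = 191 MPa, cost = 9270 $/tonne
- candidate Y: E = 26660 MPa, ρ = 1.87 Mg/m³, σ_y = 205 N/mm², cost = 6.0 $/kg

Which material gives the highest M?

candidate Y

Screen on constraints: σ_y ≥ 198 MPa; cost ≤ 17 $/kg. Survivors: candidate C, candidate Y.
Putting every candidate on a common basis:
  candidate C: E = 215.1 GPa, ρ = 7865 kg/m³
  candidate Y: E = 26.66 GPa, ρ = 1870 kg/m³
  candidate Y: M = 2.76×10⁻³
  candidate C: M = 1.86×10⁻³
The maximum is for candidate Y.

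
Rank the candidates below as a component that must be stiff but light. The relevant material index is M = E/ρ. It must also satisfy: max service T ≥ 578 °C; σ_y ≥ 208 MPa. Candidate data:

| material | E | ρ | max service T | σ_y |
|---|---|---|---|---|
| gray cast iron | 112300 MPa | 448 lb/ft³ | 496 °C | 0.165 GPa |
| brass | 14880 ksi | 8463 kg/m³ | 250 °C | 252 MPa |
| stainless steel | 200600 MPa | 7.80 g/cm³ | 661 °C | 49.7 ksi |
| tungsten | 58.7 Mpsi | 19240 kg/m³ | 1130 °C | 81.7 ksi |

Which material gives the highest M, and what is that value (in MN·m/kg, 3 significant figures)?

stainless steel, M = 25.7 MN·m/kg

Screen on constraints: max service T ≥ 578 °C; σ_y ≥ 208 MPa. Survivors: stainless steel, tungsten.
Putting every candidate on a common basis:
  stainless steel: E = 200.6 GPa, ρ = 7800 kg/m³
  tungsten: E = 404.7 GPa, ρ = 19240 kg/m³
  stainless steel: M = 25.7 MN·m/kg
  tungsten: M = 21.0 MN·m/kg
The maximum is for stainless steel.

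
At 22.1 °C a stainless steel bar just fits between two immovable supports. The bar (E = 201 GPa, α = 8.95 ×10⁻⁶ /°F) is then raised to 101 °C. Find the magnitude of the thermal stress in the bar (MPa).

α = 8.95×10⁻⁶/°F × 9/5 = 16.1×10⁻⁶/K.
ΔT = 78.90 K. Constrained thermal stress σ = E·α·ΔT = 201.0×10³ MPa × 16.1×10⁻⁶ × 78.90 = 255 MPa (compressive).

255 MPa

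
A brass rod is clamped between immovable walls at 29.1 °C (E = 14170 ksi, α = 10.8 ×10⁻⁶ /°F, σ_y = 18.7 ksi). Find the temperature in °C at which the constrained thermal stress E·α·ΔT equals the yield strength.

97.0 °C

E = 14170 ksi = 97.70 GPa.
α = 10.8×10⁻⁶/°F × 9/5 = 19.4×10⁻⁶/K.
σ_y = 18.7 ksi = 128.9 MPa.
E·α·ΔT = 128.9 MPa ⇒ ΔT = 128.9 / (97.70×10³ × 19.4×10⁻⁶) = 67.89 K.
T = 29.1 + 67.89 = 96.99 °C.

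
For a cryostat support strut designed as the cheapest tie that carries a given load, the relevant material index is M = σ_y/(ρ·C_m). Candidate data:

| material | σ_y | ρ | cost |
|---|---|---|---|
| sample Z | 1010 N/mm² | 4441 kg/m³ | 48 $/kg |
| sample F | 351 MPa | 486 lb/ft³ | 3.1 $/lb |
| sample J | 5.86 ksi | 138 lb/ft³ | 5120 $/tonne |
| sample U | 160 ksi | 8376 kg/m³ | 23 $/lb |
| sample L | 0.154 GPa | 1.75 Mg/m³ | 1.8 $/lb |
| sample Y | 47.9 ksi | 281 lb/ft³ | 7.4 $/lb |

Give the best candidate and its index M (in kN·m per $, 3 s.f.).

Convert each candidate to consistent units, then evaluate M:
  sample Z: σ_y = 1010 MPa, ρ = 4441 kg/m³, cost = 48.00 $/kg
  sample F: σ_y = 351.0 MPa, ρ = 7785 kg/m³, cost = 6.834 $/kg
  sample J: σ_y = 40.40 MPa, ρ = 2211 kg/m³, cost = 5.120 $/kg
  sample U: σ_y = 1103 MPa, ρ = 8376 kg/m³, cost = 50.71 $/kg
  sample L: σ_y = 154.0 MPa, ρ = 1750 kg/m³, cost = 3.968 $/kg
  sample Y: σ_y = 330.3 MPa, ρ = 4501 kg/m³, cost = 16.31 $/kg
  sample L: M = 22.2 kN·m per $
  sample F: M = 6.60 kN·m per $
  sample Z: M = 4.74 kN·m per $
  sample Y: M = 4.50 kN·m per $
  sample J: M = 3.57 kN·m per $
  sample U: M = 2.60 kN·m per $
Sample L has the largest M.

sample L, M = 22.2 kN·m per $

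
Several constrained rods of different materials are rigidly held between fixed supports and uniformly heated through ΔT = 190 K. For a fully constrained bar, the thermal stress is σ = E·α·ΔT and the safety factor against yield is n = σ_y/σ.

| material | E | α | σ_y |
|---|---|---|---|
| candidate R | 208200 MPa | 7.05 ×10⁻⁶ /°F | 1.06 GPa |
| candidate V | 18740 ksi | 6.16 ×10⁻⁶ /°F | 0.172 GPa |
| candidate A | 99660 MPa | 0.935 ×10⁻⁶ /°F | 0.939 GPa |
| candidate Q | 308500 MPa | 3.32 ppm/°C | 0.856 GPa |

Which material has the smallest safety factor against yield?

candidate V

Converting E to GPa, α to ×10⁻⁶/K, σ_y to MPa, then σ and n for each:
  candidate R: E = 208.2, α = 12.7, σ_y = 1060 → σ = 502 MPa, n = 2.11
  candidate V: E = 129.2, α = 11.1, σ_y = 172.0 → σ = 272 MPa, n = 0.632
  candidate A: E = 99.66, α = 1.68, σ_y = 939.0 → σ = 31.9 MPa, n = 29.5
  candidate Q: E = 308.5, α = 3.32, σ_y = 856.0 → σ = 195 MPa, n = 4.40
The minimum is candidate V at n = 0.632.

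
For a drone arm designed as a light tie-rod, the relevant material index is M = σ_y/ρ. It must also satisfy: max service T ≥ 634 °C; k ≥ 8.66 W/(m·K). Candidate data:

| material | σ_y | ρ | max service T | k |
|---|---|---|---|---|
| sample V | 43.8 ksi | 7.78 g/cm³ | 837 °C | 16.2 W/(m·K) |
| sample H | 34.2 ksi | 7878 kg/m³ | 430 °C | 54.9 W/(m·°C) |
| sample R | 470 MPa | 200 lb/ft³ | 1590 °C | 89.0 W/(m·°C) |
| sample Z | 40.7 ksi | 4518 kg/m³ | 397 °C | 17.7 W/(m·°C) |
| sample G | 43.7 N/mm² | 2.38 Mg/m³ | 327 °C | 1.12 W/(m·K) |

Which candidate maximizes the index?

sample R

Screen on constraints: max service T ≥ 634 °C; k ≥ 8.66 W/(m·K). Survivors: sample V, sample R.
Normalizing units and computing the index:
  sample V: σ_y = 302.0 MPa, ρ = 7780 kg/m³
  sample R: σ_y = 470.0 MPa, ρ = 3204 kg/m³
  sample R: M = 147 kN·m/kg
  sample V: M = 38.8 kN·m/kg
Sample R ranks first.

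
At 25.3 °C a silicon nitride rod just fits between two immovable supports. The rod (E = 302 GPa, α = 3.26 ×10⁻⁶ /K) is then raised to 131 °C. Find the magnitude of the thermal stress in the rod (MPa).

104 MPa

ΔT = 105.7 K. Constrained thermal stress σ = E·α·ΔT = 302.0×10³ MPa × 3.26×10⁻⁶ × 105.7 = 104 MPa (compressive).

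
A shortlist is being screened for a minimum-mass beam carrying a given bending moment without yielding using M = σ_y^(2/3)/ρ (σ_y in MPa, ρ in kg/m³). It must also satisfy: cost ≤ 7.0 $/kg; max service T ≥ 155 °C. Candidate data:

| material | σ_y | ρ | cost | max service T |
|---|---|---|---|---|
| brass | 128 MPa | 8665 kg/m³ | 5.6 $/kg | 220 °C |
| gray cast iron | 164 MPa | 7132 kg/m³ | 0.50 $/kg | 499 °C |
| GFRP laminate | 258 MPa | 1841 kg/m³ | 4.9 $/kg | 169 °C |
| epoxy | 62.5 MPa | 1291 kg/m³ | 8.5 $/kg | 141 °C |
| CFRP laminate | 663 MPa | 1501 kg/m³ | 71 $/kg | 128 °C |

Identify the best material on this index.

Screen on constraints: cost ≤ 7.0 $/kg; max service T ≥ 155 °C. Survivors: brass, gray cast iron, GFRP laminate.
Evaluate M for each candidate:
  GFRP laminate: M = 22.0×10⁻³
  gray cast iron: M = 4.20×10⁻³
  brass: M = 2.93×10⁻³
The maximum is for GFRP laminate.

GFRP laminate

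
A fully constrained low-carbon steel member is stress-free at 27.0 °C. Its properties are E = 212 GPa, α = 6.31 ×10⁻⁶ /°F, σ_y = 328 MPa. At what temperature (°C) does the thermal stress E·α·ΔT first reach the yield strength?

α = 6.31×10⁻⁶/°F × 9/5 = 11.4×10⁻⁶/K.
E·α·ΔT = 328.0 MPa ⇒ ΔT = 328.0 / (212.0×10³ × 11.4×10⁻⁶) = 136.2 K.
T = 27.0 + 136.2 = 163.2 °C.

163 °C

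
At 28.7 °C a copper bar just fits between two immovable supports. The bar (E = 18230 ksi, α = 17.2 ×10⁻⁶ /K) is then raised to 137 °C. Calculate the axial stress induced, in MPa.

234 MPa

E = 18230 ksi = 125.7 GPa.
ΔT = 108.3 K. Constrained thermal stress σ = E·α·ΔT = 125.7×10³ MPa × 17.2×10⁻⁶ × 108.3 = 234 MPa (compressive).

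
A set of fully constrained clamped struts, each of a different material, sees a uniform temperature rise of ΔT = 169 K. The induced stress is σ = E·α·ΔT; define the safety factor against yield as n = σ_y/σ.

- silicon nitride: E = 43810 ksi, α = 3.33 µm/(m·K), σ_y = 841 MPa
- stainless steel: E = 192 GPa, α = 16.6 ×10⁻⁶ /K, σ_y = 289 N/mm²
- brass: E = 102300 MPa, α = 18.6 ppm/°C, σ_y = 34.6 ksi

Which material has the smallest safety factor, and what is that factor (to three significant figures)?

In consistent units (E in GPa, α in ×10⁻⁶/K, σ_y in MPa):
  silicon nitride: E = 302.1, α = 3.33, σ_y = 841.0 → σ = 170 MPa, n = 4.95
  stainless steel: E = 192.0, α = 16.6, σ_y = 289.0 → σ = 539 MPa, n = 0.537
  brass: E = 102.3, α = 18.6, σ_y = 238.6 → σ = 322 MPa, n = 0.742
Smallest n: stainless steel with n = 0.537.

stainless steel, n = 0.537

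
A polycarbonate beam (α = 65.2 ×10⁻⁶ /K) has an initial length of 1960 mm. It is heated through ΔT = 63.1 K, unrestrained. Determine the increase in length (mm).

8.06 mm

ΔL = α·L₀·ΔT = 65.2×10⁻⁶ × 1960 mm × 63.10 K = 8.06 mm.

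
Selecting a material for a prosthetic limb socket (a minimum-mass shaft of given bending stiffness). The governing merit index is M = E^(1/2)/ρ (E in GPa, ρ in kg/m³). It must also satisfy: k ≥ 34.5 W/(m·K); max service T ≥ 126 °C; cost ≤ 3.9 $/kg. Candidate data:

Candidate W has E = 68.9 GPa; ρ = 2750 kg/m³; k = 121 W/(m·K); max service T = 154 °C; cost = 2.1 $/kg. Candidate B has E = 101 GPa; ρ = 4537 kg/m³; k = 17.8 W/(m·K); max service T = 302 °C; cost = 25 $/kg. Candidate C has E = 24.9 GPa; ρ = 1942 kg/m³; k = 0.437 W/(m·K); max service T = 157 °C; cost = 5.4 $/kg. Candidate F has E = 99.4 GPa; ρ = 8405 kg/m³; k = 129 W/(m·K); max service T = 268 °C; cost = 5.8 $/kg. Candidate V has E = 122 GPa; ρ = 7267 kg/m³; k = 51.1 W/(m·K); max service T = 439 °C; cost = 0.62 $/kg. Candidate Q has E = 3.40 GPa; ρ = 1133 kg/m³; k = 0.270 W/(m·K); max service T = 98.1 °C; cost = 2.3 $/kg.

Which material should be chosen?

Screen on constraints: k ≥ 34.5 W/(m·K); max service T ≥ 126 °C; cost ≤ 3.9 $/kg. Survivors: candidate W, candidate V.
Per-candidate index values:
  candidate W: M = 3.02×10⁻³
  candidate V: M = 1.52×10⁻³
Candidate W ranks first.

candidate W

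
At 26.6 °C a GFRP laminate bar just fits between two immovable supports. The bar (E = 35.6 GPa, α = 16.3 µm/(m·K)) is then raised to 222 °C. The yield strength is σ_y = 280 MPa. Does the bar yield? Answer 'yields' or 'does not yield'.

ΔT = 195.4 K. Constrained thermal stress σ = E·α·ΔT = 35.60×10³ MPa × 16.3×10⁻⁶ × 195.4 = 113 MPa (compressive).
Compare to σ_y = 280 MPa: σ < σ_y, so it does not yield.

does not yield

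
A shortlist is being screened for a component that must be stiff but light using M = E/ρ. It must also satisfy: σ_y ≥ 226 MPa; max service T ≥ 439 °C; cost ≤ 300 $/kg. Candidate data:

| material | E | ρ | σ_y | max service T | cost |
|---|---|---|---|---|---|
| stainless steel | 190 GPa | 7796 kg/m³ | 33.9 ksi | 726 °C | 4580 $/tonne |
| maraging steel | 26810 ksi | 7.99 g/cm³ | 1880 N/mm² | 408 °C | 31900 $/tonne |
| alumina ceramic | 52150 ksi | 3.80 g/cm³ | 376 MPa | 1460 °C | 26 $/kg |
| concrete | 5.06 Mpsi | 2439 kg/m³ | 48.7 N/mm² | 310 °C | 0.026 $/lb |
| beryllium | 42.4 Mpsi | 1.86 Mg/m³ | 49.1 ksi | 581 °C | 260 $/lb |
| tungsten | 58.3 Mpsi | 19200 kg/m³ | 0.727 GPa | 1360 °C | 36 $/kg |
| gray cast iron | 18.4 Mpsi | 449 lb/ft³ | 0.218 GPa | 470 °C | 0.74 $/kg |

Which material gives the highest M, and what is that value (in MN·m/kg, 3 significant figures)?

alumina ceramic, M = 94.6 MN·m/kg

Screen on constraints: σ_y ≥ 226 MPa; max service T ≥ 439 °C; cost ≤ 300 $/kg. Survivors: stainless steel, alumina ceramic, tungsten.
After converting to SI:
  stainless steel: E = 190.0 GPa, ρ = 7796 kg/m³
  alumina ceramic: E = 359.6 GPa, ρ = 3800 kg/m³
  tungsten: E = 402.0 GPa, ρ = 19200 kg/m³
  alumina ceramic: M = 94.6 MN·m/kg
  stainless steel: M = 24.4 MN·m/kg
  tungsten: M = 20.9 MN·m/kg
Alumina ceramic ranks first.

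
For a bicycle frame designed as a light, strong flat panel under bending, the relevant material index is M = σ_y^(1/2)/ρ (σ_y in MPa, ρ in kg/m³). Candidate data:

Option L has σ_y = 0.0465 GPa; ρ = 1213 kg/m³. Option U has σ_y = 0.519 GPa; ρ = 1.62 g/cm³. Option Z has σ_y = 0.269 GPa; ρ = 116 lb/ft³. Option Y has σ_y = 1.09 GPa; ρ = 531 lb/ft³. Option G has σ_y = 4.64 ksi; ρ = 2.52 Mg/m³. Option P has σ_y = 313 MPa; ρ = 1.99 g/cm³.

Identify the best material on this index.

option U

Putting every candidate on a common basis:
  option L: σ_y = 46.50 MPa, ρ = 1213 kg/m³
  option U: σ_y = 519.0 MPa, ρ = 1620 kg/m³
  option Z: σ_y = 269.0 MPa, ρ = 1858 kg/m³
  option Y: σ_y = 1090 MPa, ρ = 8506 kg/m³
  option G: σ_y = 31.99 MPa, ρ = 2520 kg/m³
  option P: σ_y = 313.0 MPa, ρ = 1990 kg/m³
  option U: M = 14.1×10⁻³
  option P: M = 8.89×10⁻³
  option Z: M = 8.83×10⁻³
  option L: M = 5.62×10⁻³
  option Y: M = 3.88×10⁻³
  option G: M = 2.24×10⁻³
The maximum is for option U.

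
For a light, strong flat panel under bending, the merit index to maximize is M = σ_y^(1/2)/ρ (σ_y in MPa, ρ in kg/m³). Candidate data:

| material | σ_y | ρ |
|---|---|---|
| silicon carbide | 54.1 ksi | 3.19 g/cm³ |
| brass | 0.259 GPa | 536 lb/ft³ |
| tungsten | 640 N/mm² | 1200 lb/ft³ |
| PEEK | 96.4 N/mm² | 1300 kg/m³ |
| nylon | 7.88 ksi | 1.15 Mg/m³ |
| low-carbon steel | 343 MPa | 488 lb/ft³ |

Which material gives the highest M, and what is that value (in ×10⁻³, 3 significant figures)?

PEEK, M = 7.55×10⁻³

Putting every candidate on a common basis:
  silicon carbide: σ_y = 373.0 MPa, ρ = 3190 kg/m³
  brass: σ_y = 259.0 MPa, ρ = 8586 kg/m³
  tungsten: σ_y = 640.0 MPa, ρ = 19220 kg/m³
  PEEK: σ_y = 96.40 MPa, ρ = 1300 kg/m³
  nylon: σ_y = 54.33 MPa, ρ = 1150 kg/m³
  low-carbon steel: σ_y = 343.0 MPa, ρ = 7817 kg/m³
  PEEK: M = 7.55×10⁻³
  nylon: M = 6.41×10⁻³
  silicon carbide: M = 6.05×10⁻³
  low-carbon steel: M = 2.37×10⁻³
  brass: M = 1.87×10⁻³
  tungsten: M = 1.32×10⁻³
PEEK has the largest M.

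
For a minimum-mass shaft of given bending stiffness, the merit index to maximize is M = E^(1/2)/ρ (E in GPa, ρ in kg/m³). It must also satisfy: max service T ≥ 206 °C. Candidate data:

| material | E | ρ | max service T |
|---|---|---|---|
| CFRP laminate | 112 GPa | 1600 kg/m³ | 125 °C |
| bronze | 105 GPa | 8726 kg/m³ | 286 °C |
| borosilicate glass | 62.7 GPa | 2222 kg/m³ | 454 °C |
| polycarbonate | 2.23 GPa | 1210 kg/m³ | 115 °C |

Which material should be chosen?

borosilicate glass

Screen on constraints: max service T ≥ 206 °C. Survivors: bronze, borosilicate glass.
Computing M directly (units already consistent):
  borosilicate glass: M = 3.56×10⁻³
  bronze: M = 1.17×10⁻³
Highest index: borosilicate glass.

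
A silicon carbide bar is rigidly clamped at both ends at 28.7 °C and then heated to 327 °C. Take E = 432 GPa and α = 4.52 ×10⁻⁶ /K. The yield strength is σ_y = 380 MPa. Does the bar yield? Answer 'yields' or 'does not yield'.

yields

ΔT = 298.3 K. Constrained thermal stress σ = E·α·ΔT = 432.0×10³ MPa × 4.52×10⁻⁶ × 298.3 = 582 MPa (compressive).
Compare to σ_y = 380 MPa: σ ≥ σ_y, so it yields.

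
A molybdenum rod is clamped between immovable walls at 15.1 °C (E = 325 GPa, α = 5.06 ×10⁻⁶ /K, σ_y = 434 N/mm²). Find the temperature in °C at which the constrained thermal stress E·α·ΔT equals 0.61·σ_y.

σ_y = 434 N/mm² = 434.0 MPa.
E·α·ΔT = 264.7 MPa ⇒ ΔT = 264.7 / (325.0×10³ × 5.06×10⁻⁶) = 161.0 K.
T = 15.1 + 161.0 = 176.1 °C.

176 °C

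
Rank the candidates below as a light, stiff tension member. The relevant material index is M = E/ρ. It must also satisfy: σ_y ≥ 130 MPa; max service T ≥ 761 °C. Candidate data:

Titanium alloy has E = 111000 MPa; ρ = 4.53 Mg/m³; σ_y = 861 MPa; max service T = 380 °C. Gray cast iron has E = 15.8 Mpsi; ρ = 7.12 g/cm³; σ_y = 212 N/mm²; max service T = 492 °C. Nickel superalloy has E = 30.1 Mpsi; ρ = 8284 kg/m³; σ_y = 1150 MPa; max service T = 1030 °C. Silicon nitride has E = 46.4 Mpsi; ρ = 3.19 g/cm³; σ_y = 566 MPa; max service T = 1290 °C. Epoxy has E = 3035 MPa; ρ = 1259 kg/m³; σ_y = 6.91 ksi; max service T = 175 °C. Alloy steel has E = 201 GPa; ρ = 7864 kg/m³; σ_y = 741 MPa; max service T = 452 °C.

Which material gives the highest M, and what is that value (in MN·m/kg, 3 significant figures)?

Screen on constraints: σ_y ≥ 130 MPa; max service T ≥ 761 °C. Survivors: nickel superalloy, silicon nitride.
Normalizing units and computing the index:
  nickel superalloy: E = 207.5 GPa, ρ = 8284 kg/m³
  silicon nitride: E = 319.9 GPa, ρ = 3190 kg/m³
  silicon nitride: M = 100 MN·m/kg
  nickel superalloy: M = 25.1 MN·m/kg
The maximum is for silicon nitride.

silicon nitride, M = 100 MN·m/kg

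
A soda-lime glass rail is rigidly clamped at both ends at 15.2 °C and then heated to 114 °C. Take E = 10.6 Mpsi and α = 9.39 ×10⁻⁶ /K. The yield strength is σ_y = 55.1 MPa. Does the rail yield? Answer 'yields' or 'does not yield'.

E = 10.6 Mpsi = 73.08 GPa.
ΔT = 98.80 K. Constrained thermal stress σ = E·α·ΔT = 73.08×10³ MPa × 9.39×10⁻⁶ × 98.80 = 67.8 MPa (compressive).
Compare to σ_y = 55.1 MPa: σ ≥ σ_y, so it yields.

yields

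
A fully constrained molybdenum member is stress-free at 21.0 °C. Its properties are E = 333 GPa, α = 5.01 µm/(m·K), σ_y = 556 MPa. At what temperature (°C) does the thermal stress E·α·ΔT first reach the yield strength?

354 °C

E·α·ΔT = 556.0 MPa ⇒ ΔT = 556.0 / (333.0×10³ × 5.01×10⁻⁶) = 333.3 K.
T = 21.0 + 333.3 = 354.3 °C.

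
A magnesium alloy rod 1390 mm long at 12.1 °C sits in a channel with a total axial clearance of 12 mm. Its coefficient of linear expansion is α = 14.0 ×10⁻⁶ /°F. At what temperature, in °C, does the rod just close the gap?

α = 14.0×10⁻⁶/°F × 9/5 = 25.2×10⁻⁶/K.
α·L₀·ΔT = 12.0 mm ⇒ ΔT = 12.0 / (25.2×10⁻⁶ × 1390.0) = 342.6 K.
T = 12.1 + 342.6 = 354.7 °C.

355 °C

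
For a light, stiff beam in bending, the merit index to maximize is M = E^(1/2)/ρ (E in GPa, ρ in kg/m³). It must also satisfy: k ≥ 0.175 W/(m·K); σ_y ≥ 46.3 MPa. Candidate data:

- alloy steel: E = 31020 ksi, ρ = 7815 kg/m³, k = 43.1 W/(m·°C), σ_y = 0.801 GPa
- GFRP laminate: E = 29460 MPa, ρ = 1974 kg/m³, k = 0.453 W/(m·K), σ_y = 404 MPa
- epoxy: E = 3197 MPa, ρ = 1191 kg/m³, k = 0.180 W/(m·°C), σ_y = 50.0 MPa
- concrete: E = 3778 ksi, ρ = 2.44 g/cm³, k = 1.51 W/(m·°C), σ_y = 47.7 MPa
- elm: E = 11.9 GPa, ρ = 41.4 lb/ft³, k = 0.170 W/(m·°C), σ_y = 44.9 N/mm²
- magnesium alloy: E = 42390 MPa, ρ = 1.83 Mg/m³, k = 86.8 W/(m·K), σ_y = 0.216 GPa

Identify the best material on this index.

Screen on constraints: k ≥ 0.175 W/(m·K); σ_y ≥ 46.3 MPa. Survivors: alloy steel, GFRP laminate, epoxy, concrete, magnesium alloy.
Putting every candidate on a common basis:
  alloy steel: E = 213.9 GPa, ρ = 7815 kg/m³
  GFRP laminate: E = 29.46 GPa, ρ = 1974 kg/m³
  epoxy: E = 3.197 GPa, ρ = 1191 kg/m³
  concrete: E = 26.05 GPa, ρ = 2440 kg/m³
  magnesium alloy: E = 42.39 GPa, ρ = 1830 kg/m³
  magnesium alloy: M = 3.56×10⁻³
  GFRP laminate: M = 2.75×10⁻³
  concrete: M = 2.09×10⁻³
  alloy steel: M = 1.87×10⁻³
  epoxy: M = 1.50×10⁻³
The maximum is for magnesium alloy.

magnesium alloy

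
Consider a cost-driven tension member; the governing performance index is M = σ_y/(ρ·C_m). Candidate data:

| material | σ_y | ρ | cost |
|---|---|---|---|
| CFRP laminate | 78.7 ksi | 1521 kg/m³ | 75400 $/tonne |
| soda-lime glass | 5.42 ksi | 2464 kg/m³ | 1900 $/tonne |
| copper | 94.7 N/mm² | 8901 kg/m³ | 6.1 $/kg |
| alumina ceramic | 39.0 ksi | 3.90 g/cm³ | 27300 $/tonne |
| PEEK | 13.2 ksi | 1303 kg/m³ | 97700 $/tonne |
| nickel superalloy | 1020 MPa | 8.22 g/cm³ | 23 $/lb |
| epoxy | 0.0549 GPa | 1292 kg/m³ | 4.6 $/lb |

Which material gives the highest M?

After converting to SI:
  CFRP laminate: σ_y = 542.6 MPa, ρ = 1521 kg/m³, cost = 75.40 $/kg
  soda-lime glass: σ_y = 37.37 MPa, ρ = 2464 kg/m³, cost = 1.900 $/kg
  copper: σ_y = 94.70 MPa, ρ = 8901 kg/m³, cost = 6.100 $/kg
  alumina ceramic: σ_y = 268.9 MPa, ρ = 3900 kg/m³, cost = 27.30 $/kg
  PEEK: σ_y = 91.01 MPa, ρ = 1303 kg/m³, cost = 97.70 $/kg
  nickel superalloy: σ_y = 1020 MPa, ρ = 8220 kg/m³, cost = 50.71 $/kg
  epoxy: σ_y = 54.90 MPa, ρ = 1292 kg/m³, cost = 10.14 $/kg
  soda-lime glass: M = 7.98 kN·m per $
  CFRP laminate: M = 4.73 kN·m per $
  epoxy: M = 4.19 kN·m per $
  alumina ceramic: M = 2.53 kN·m per $
  nickel superalloy: M = 2.45 kN·m per $
  copper: M = 1.74 kN·m per $
  PEEK: M = 0.715 kN·m per $
Highest index: soda-lime glass.

soda-lime glass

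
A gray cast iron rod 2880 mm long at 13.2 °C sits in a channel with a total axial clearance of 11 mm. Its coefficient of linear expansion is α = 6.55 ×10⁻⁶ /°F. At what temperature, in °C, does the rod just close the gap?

337 °C

α = 6.55×10⁻⁶/°F × 9/5 = 11.8×10⁻⁶/K.
α·L₀·ΔT = 11.0 mm ⇒ ΔT = 11.0 / (11.8×10⁻⁶ × 2880.0) = 324.0 K.
T = 13.2 + 324.0 = 337.2 °C.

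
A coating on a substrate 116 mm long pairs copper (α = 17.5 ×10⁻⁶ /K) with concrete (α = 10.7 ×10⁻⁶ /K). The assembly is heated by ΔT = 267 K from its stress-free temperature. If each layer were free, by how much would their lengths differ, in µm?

Δα = |17.5 − 10.7|×10⁻⁶/K = 6.80×10⁻⁶/K.
ΔL_mismatch = Δα·L·ΔT = 6.80×10⁻⁶ × 116.0 mm × 267.0 K = 211 µm.

211 µm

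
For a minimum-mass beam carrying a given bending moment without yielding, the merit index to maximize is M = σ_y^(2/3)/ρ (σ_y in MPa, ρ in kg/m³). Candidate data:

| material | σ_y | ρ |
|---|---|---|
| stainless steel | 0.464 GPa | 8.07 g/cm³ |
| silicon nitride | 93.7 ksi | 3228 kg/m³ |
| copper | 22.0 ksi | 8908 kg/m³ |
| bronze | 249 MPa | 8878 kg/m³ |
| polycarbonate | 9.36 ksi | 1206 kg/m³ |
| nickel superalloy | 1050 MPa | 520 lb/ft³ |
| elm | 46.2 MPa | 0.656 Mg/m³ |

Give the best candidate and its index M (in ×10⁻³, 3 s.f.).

Convert each candidate to consistent units, then evaluate M:
  stainless steel: σ_y = 464.0 MPa, ρ = 8070 kg/m³
  silicon nitride: σ_y = 646.0 MPa, ρ = 3228 kg/m³
  copper: σ_y = 151.7 MPa, ρ = 8908 kg/m³
  bronze: σ_y = 249.0 MPa, ρ = 8878 kg/m³
  polycarbonate: σ_y = 64.53 MPa, ρ = 1206 kg/m³
  nickel superalloy: σ_y = 1050 MPa, ρ = 8330 kg/m³
  elm: σ_y = 46.20 MPa, ρ = 656.0 kg/m³
  silicon nitride: M = 23.2×10⁻³
  elm: M = 19.6×10⁻³
  polycarbonate: M = 13.3×10⁻³
  nickel superalloy: M = 12.4×10⁻³
  stainless steel: M = 7.43×10⁻³
  bronze: M = 4.46×10⁻³
  copper: M = 3.19×10⁻³
Silicon nitride has the largest M.

silicon nitride, M = 23.2×10⁻³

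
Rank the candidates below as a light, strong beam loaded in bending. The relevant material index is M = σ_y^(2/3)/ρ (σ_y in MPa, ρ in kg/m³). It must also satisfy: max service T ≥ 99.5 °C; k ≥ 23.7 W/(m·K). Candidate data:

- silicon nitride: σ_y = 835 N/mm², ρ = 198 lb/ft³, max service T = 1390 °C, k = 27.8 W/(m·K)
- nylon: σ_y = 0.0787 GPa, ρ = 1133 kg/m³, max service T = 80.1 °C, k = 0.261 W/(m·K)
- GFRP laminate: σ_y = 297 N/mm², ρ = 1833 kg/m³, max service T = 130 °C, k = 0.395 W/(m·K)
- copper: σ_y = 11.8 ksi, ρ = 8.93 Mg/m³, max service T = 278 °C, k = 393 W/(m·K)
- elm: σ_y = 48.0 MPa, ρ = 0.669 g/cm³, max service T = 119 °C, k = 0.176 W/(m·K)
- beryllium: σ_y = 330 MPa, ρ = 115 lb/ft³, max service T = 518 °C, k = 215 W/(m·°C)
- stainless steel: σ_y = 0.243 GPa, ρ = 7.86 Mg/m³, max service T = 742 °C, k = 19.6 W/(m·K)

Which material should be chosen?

silicon nitride

Screen on constraints: max service T ≥ 99.5 °C; k ≥ 23.7 W/(m·K). Survivors: silicon nitride, copper, beryllium.
In SI units:
  silicon nitride: σ_y = 835.0 MPa, ρ = 3172 kg/m³
  copper: σ_y = 81.36 MPa, ρ = 8930 kg/m³
  beryllium: σ_y = 330.0 MPa, ρ = 1842 kg/m³
  silicon nitride: M = 28.0×10⁻³
  beryllium: M = 25.9×10⁻³
  copper: M = 2.10×10⁻³
Silicon nitride has the largest M.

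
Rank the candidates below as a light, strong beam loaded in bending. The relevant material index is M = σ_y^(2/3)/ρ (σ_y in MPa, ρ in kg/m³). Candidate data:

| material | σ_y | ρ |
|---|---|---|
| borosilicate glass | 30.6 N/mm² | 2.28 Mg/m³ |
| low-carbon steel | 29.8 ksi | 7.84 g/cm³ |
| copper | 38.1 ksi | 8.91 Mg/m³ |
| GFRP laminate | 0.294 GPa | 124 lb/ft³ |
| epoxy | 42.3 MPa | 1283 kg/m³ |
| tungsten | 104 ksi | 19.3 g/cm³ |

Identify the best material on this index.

GFRP laminate

Convert each candidate to consistent units, then evaluate M:
  borosilicate glass: σ_y = 30.60 MPa, ρ = 2280 kg/m³
  low-carbon steel: σ_y = 205.5 MPa, ρ = 7840 kg/m³
  copper: σ_y = 262.7 MPa, ρ = 8910 kg/m³
  GFRP laminate: σ_y = 294.0 MPa, ρ = 1986 kg/m³
  epoxy: σ_y = 42.30 MPa, ρ = 1283 kg/m³
  tungsten: σ_y = 717.1 MPa, ρ = 19300 kg/m³
  GFRP laminate: M = 22.3×10⁻³
  epoxy: M = 9.46×10⁻³
  copper: M = 4.60×10⁻³
  low-carbon steel: M = 4.44×10⁻³
  borosilicate glass: M = 4.29×10⁻³
  tungsten: M = 4.15×10⁻³
GFRP laminate has the largest M.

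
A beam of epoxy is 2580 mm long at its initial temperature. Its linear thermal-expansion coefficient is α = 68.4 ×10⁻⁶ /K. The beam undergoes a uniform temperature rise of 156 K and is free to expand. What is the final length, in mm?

2607.5 mm

ΔL = α·L₀·ΔT = 68.4×10⁻⁶ × 2580 mm × 156.0 K = 27.5 mm.
L = L₀ + ΔL = 2580 + 27.5 = 2607.5 mm.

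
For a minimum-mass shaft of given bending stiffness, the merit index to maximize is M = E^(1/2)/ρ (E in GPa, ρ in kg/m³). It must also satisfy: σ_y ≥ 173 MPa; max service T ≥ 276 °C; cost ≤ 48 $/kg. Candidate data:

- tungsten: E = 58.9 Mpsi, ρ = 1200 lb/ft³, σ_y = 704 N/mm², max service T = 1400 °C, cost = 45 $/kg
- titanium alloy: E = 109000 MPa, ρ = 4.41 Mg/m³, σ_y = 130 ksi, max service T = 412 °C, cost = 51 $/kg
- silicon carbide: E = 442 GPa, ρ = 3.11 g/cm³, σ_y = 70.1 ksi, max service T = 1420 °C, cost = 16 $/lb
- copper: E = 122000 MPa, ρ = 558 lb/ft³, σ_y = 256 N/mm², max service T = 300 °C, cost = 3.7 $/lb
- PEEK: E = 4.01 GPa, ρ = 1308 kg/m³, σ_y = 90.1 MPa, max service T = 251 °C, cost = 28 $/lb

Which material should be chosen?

Screen on constraints: σ_y ≥ 173 MPa; max service T ≥ 276 °C; cost ≤ 48 $/kg. Survivors: tungsten, silicon carbide, copper.
After converting to SI:
  tungsten: E = 406.1 GPa, ρ = 19220 kg/m³
  silicon carbide: E = 442.0 GPa, ρ = 3110 kg/m³
  copper: E = 122.0 GPa, ρ = 8938 kg/m³
  silicon carbide: M = 6.76×10⁻³
  copper: M = 1.24×10⁻³
  tungsten: M = 1.05×10⁻³
Highest index: silicon carbide.

silicon carbide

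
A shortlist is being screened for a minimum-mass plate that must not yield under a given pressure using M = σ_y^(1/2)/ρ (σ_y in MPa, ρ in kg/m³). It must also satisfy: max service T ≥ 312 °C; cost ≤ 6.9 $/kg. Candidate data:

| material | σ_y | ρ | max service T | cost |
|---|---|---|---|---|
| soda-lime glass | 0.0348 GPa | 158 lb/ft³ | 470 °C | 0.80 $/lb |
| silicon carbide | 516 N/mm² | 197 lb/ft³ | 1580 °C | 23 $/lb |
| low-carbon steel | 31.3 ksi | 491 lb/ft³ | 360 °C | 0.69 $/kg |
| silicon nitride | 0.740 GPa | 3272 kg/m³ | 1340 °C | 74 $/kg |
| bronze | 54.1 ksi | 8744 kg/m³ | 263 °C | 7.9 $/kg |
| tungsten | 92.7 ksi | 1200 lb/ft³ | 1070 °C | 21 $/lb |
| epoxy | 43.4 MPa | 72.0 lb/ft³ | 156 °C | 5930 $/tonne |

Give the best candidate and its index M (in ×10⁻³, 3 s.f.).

Screen on constraints: max service T ≥ 312 °C; cost ≤ 6.9 $/kg. Survivors: soda-lime glass, low-carbon steel.
After converting to SI:
  soda-lime glass: σ_y = 34.80 MPa, ρ = 2531 kg/m³
  low-carbon steel: σ_y = 215.8 MPa, ρ = 7865 kg/m³
  soda-lime glass: M = 2.33×10⁻³
  low-carbon steel: M = 1.87×10⁻³
Highest index: soda-lime glass.

soda-lime glass, M = 2.33×10⁻³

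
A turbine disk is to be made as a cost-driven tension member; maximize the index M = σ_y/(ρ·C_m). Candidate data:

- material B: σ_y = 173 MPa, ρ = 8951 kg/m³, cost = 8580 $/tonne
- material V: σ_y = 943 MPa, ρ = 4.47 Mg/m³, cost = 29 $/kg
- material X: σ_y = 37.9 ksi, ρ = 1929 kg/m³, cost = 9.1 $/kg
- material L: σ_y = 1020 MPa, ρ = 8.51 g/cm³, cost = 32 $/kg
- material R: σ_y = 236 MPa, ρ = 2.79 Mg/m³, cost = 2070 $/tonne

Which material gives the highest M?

material R

After converting to SI:
  material B: σ_y = 173.0 MPa, ρ = 8951 kg/m³, cost = 8.580 $/kg
  material V: σ_y = 943.0 MPa, ρ = 4470 kg/m³, cost = 29.00 $/kg
  material X: σ_y = 261.3 MPa, ρ = 1929 kg/m³, cost = 9.100 $/kg
  material L: σ_y = 1020 MPa, ρ = 8510 kg/m³, cost = 32.00 $/kg
  material R: σ_y = 236.0 MPa, ρ = 2790 kg/m³, cost = 2.070 $/kg
  material R: M = 40.9 kN·m per $
  material X: M = 14.9 kN·m per $
  material V: M = 7.27 kN·m per $
  material L: M = 3.75 kN·m per $
  material B: M = 2.25 kN·m per $
Highest index: material R.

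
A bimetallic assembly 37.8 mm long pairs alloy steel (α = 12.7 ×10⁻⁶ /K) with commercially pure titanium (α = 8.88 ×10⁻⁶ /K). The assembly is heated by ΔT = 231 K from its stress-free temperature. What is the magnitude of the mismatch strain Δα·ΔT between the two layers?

8.82×10⁻⁴

Δα = |12.7 − 8.88|×10⁻⁶/K = 3.82×10⁻⁶/K.
Mismatch strain = Δα·ΔT = 3.82×10⁻⁶ × 231.0 = 8.82×10⁻⁴.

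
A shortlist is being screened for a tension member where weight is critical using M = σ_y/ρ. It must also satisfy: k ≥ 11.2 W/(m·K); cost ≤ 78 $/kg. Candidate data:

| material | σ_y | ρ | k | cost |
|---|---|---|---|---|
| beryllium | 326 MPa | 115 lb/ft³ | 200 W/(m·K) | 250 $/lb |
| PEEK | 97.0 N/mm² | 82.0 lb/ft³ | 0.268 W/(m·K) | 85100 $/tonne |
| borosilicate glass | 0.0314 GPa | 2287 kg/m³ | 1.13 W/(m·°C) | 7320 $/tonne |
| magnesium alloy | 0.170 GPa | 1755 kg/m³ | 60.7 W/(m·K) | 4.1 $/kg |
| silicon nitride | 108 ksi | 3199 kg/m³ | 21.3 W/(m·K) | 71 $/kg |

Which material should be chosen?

silicon nitride

Screen on constraints: k ≥ 11.2 W/(m·K); cost ≤ 78 $/kg. Survivors: magnesium alloy, silicon nitride.
After converting to SI:
  magnesium alloy: σ_y = 170.0 MPa, ρ = 1755 kg/m³
  silicon nitride: σ_y = 744.6 MPa, ρ = 3199 kg/m³
  silicon nitride: M = 233 kN·m/kg
  magnesium alloy: M = 96.9 kN·m/kg
The maximum is for silicon nitride.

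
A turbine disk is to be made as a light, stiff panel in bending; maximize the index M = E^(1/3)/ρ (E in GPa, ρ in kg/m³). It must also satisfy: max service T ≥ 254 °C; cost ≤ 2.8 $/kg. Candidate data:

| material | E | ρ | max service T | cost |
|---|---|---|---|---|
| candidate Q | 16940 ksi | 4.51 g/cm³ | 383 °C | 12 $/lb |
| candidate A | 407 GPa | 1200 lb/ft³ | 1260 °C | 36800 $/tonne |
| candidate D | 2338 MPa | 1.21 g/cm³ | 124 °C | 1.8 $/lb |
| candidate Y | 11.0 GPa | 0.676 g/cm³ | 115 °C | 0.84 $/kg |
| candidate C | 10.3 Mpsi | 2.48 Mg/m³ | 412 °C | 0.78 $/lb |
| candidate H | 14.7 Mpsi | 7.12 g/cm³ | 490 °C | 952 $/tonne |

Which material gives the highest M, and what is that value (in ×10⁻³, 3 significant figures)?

candidate C, M = 1.67×10⁻³

Screen on constraints: max service T ≥ 254 °C; cost ≤ 2.8 $/kg. Survivors: candidate C, candidate H.
Putting every candidate on a common basis:
  candidate C: E = 71.02 GPa, ρ = 2480 kg/m³
  candidate H: E = 101.4 GPa, ρ = 7120 kg/m³
  candidate C: M = 1.67×10⁻³
  candidate H: M = 0.655×10⁻³
The maximum is for candidate C.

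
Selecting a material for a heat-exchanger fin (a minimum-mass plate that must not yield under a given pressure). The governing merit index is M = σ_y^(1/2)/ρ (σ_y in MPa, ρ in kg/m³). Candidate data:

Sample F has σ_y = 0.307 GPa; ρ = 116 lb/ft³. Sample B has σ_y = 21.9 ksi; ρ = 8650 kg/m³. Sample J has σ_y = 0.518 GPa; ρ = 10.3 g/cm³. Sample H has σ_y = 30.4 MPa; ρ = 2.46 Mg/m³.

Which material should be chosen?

sample F

Putting every candidate on a common basis:
  sample F: σ_y = 307.0 MPa, ρ = 1858 kg/m³
  sample B: σ_y = 151.0 MPa, ρ = 8650 kg/m³
  sample J: σ_y = 518.0 MPa, ρ = 10300 kg/m³
  sample H: σ_y = 30.40 MPa, ρ = 2460 kg/m³
  sample F: M = 9.43×10⁻³
  sample H: M = 2.24×10⁻³
  sample J: M = 2.21×10⁻³
  sample B: M = 1.42×10⁻³
Highest index: sample F.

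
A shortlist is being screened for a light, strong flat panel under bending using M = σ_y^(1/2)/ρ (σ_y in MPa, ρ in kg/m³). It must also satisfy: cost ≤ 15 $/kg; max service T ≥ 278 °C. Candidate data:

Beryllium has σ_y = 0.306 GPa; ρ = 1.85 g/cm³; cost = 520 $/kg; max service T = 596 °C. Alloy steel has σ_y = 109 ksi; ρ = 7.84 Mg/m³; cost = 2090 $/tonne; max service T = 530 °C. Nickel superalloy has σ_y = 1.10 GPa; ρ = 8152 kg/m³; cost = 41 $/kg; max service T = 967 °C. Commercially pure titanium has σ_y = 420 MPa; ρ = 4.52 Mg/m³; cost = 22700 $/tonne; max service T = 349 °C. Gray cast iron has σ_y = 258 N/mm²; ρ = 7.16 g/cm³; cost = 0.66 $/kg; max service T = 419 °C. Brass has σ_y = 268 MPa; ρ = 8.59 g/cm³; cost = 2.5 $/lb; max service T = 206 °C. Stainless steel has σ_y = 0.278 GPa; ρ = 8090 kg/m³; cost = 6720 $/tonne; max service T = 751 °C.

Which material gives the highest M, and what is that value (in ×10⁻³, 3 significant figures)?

alloy steel, M = 3.50×10⁻³

Screen on constraints: cost ≤ 15 $/kg; max service T ≥ 278 °C. Survivors: alloy steel, gray cast iron, stainless steel.
Putting every candidate on a common basis:
  alloy steel: σ_y = 751.5 MPa, ρ = 7840 kg/m³
  gray cast iron: σ_y = 258.0 MPa, ρ = 7160 kg/m³
  stainless steel: σ_y = 278.0 MPa, ρ = 8090 kg/m³
  alloy steel: M = 3.50×10⁻³
  gray cast iron: M = 2.24×10⁻³
  stainless steel: M = 2.06×10⁻³
The maximum is for alloy steel.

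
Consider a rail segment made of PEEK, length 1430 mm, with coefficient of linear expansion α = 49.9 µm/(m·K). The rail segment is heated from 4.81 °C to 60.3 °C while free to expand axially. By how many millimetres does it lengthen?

ΔT = 60.3 − 4.81 = 55.49 K.
ΔL = α·L₀·ΔT = 49.9×10⁻⁶ × 1430 mm × 55.49 K = 3.96 mm.

3.96 mm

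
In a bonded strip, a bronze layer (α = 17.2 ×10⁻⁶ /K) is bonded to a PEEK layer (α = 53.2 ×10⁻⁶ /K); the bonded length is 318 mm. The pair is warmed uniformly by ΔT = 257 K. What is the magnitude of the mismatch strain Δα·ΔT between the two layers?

Δα = |17.2 − 53.2|×10⁻⁶/K = 36.0×10⁻⁶/K.
Mismatch strain = Δα·ΔT = 36.0×10⁻⁶ × 257.0 = 9.25×10⁻³.

9.25×10⁻³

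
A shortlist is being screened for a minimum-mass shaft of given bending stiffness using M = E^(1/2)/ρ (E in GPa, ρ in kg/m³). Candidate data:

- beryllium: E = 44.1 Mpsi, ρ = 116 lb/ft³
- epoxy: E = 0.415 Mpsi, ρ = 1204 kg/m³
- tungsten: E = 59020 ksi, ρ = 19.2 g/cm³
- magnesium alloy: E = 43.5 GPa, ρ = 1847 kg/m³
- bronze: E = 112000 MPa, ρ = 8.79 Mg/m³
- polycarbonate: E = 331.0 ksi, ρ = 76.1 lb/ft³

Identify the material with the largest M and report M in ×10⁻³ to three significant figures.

Normalizing units and computing the index:
  beryllium: E = 304.1 GPa, ρ = 1858 kg/m³
  epoxy: E = 2.861 GPa, ρ = 1204 kg/m³
  tungsten: E = 406.9 GPa, ρ = 19200 kg/m³
  magnesium alloy: E = 43.50 GPa, ρ = 1847 kg/m³
  bronze: E = 112.0 GPa, ρ = 8790 kg/m³
  polycarbonate: E = 2.282 GPa, ρ = 1219 kg/m³
  beryllium: M = 9.38×10⁻³
  magnesium alloy: M = 3.57×10⁻³
  epoxy: M = 1.40×10⁻³
  polycarbonate: M = 1.24×10⁻³
  bronze: M = 1.20×10⁻³
  tungsten: M = 1.05×10⁻³
Beryllium has the largest M.

beryllium, M = 9.38×10⁻³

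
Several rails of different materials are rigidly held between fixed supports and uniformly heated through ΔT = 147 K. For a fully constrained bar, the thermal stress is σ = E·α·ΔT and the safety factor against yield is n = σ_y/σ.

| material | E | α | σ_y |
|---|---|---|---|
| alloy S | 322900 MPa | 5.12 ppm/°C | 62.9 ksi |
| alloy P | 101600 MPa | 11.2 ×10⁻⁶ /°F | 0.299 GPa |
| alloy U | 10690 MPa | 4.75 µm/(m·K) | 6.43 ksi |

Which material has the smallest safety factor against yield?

With everything in SI (GPa, ×10⁻⁶/K, MPa):
  alloy S: E = 322.9, α = 5.12, σ_y = 433.7 → σ = 243 MPa, n = 1.78
  alloy P: E = 101.6, α = 20.2, σ_y = 299.0 → σ = 301 MPa, n = 0.993
  alloy U: E = 10.69, α = 4.75, σ_y = 44.33 → σ = 7.46 MPa, n = 5.94
Smallest n: alloy P with n = 0.993.

alloy P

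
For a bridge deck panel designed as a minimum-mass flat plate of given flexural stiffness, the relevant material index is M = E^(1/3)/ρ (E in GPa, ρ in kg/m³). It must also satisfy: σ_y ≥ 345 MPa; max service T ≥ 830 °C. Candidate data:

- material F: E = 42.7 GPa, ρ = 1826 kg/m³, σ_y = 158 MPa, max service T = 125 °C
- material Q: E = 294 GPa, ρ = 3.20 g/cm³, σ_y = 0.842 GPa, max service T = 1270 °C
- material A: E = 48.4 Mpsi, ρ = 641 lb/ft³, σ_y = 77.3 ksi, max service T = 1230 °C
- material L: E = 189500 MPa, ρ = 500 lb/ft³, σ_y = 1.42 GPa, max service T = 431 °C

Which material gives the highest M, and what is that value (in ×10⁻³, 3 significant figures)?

material Q, M = 2.08×10⁻³

Screen on constraints: σ_y ≥ 345 MPa; max service T ≥ 830 °C. Survivors: material Q, material A.
Convert each candidate to consistent units, then evaluate M:
  material Q: E = 294.0 GPa, ρ = 3200 kg/m³
  material A: E = 333.7 GPa, ρ = 10270 kg/m³
  material Q: M = 2.08×10⁻³
  material A: M = 0.676×10⁻³
Material Q has the largest M.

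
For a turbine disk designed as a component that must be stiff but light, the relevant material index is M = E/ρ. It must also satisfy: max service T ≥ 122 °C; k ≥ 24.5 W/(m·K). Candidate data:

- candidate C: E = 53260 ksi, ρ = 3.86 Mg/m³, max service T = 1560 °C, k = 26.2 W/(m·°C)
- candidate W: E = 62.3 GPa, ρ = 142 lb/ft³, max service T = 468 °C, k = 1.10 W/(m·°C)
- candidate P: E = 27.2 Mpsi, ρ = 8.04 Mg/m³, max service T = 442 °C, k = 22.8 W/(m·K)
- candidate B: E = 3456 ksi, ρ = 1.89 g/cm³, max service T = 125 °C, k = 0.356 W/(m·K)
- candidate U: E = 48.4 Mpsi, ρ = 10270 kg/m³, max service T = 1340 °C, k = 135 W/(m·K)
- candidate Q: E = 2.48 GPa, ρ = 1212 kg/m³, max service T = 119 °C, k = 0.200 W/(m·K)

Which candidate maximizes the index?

Screen on constraints: max service T ≥ 122 °C; k ≥ 24.5 W/(m·K). Survivors: candidate C, candidate U.
Normalizing units and computing the index:
  candidate C: E = 367.2 GPa, ρ = 3860 kg/m³
  candidate U: E = 333.7 GPa, ρ = 10270 kg/m³
  candidate C: M = 95.1 MN·m/kg
  candidate U: M = 32.5 MN·m/kg
Candidate C ranks first.

candidate C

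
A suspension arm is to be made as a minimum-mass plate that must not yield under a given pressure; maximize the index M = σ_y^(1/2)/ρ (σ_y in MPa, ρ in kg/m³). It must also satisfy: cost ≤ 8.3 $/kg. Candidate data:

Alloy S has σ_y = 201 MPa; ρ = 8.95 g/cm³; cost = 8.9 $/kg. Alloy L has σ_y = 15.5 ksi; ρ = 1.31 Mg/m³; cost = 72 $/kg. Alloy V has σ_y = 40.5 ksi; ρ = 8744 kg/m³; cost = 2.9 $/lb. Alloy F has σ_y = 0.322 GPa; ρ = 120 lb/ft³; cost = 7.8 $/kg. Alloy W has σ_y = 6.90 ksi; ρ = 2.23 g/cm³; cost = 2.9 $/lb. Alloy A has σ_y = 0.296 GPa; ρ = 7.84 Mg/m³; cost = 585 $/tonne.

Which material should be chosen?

Screen on constraints: cost ≤ 8.3 $/kg. Survivors: alloy V, alloy F, alloy W, alloy A.
In SI units:
  alloy V: σ_y = 279.2 MPa, ρ = 8744 kg/m³
  alloy F: σ_y = 322.0 MPa, ρ = 1922 kg/m³
  alloy W: σ_y = 47.57 MPa, ρ = 2230 kg/m³
  alloy A: σ_y = 296.0 MPa, ρ = 7840 kg/m³
  alloy F: M = 9.34×10⁻³
  alloy W: M = 3.09×10⁻³
  alloy A: M = 2.19×10⁻³
  alloy V: M = 1.91×10⁻³
The maximum is for alloy F.

alloy F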